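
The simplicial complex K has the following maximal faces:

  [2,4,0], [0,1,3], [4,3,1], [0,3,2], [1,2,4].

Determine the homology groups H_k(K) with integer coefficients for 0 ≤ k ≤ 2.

H_0 = Z,  H_1 = Z,  H_2 = 0.

K has 5 vertices, 10 edges, 5 triangles.
rank ∂_0 = 0, rank ∂_1 = 4 ⇒ b_0 = 5 − 0 − 4 = 1; all invariant factors of ∂_1 are 1 so no torsion. So H_0 = Z.
rank ∂_1 = 4, rank ∂_2 = 5 ⇒ b_1 = 10 − 4 − 5 = 1; all invariant factors of ∂_2 are 1 so no torsion. So H_1 = Z.
rank ∂_2 = 5, rank ∂_3 = 0 ⇒ b_2 = 5 − 5 − 0 = 0. So H_2 = 0.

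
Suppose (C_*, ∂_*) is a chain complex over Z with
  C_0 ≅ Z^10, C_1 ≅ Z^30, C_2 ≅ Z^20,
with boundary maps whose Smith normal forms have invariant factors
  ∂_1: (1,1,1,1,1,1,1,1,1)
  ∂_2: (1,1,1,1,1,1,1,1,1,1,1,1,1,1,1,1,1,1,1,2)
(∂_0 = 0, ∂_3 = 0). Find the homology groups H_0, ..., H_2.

H_0: b_0 = 10 − 0 − 9 = 1; torsion from ∂_1 factors > 1: none. So H_0 ≅ Z.
H_1: b_1 = 30 − 9 − 20 = 1; torsion from ∂_2 factors > 1: [2]. So H_1 ≅ Z ⊕ Z_2.
H_2: b_2 = 20 − 20 − 0 = 0; torsion from ∂_3 factors > 1: none. So H_2 ≅ 0.

H_0 ≅ Z,  H_1 ≅ Z ⊕ Z_2,  H_2 = 0.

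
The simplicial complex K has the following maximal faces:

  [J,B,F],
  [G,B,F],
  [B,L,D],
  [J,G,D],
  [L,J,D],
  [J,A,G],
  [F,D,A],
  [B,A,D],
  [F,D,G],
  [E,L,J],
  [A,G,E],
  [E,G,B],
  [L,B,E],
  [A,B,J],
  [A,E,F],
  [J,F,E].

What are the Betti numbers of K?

b_0 = 1, b_1 = 2, b_2 = 1.

Order the vertices as A < B < D < E < F < G < J < L. Listing each simplex with vertices in this order, K has dimension 2 with simplices:

  0-simplices (8): A, B, D, E, F, G, J, L
  1-simplices (24): AB, AD, AE, AF, AG, AJ, BD, BE, BF, BG, BJ, BL, DF, DG, DJ, DL, EF, EG, EJ, EL, FG, FJ, GJ, JL
  2-simplices (16): ABD, ABJ, ADF, AEF, AEG, AGJ, BDL, BEG, BEL, BFG, BFJ, DFG, DGJ, DJL, EFJ, EJL

so the chain groups are C_0 ≅ Z^8, C_1 ≅ Z^24, C_2 ≅ Z^16.

Boundary ∂_1: C_1 → C_0 sends each edge [p,q] (with p < q) to q − p. For instance
  ∂AJ = J − A.
As a 8×24 matrix over Z this has rank 7, with invariant factors (1,1,1,1,1,1,1).

∂_2: C_2 → C_1 acts by ∂[p,q,r] = [q,r] − [p,r] + [p,q]. For instance
  ∂EJL = JL − EL + EJ,
  ∂DJL = JL − DL + DJ.
This gives a 24×16 integer matrix of rank 15; reducing to Smith normal form yields diagonal entries (1,1,1,1,1,1,1,1,1,1,1,1,1,1,1).

Reading off H_k = ker ∂_k / im ∂_{k+1}:

  H_0: rank C_0 − rank ∂_1 = 8 − 7 = 1, and the invariant factors of ∂_1 are all 1, so H_0 ≅ Z.
  H_1: rank ker ∂_1 − rank ∂_2 = (24 − 7) − 15 = 2, and the invariant factors of ∂_2 are all 1, so H_1 ≅ Z^2.
  H_2: rank ker ∂_2 − rank ∂_3 = (16 − 15) − 0 = 1, and there is no ∂_3, so H_2 ≅ Z.

As a check, the Euler characteristic is 8 − 24 + 16 = 0, which agrees with 1 − 2 + 1 = 0.

Hence the Betti numbers are b_0 = 1, b_1 = 2, b_2 = 1.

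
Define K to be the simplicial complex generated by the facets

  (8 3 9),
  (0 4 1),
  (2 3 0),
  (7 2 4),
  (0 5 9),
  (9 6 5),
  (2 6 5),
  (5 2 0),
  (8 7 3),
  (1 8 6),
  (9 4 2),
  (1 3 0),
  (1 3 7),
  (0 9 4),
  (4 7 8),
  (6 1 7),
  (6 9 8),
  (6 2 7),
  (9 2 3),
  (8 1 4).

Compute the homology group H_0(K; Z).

H_0 = Z.

Fix the vertex order 0 < 1 < 2 < 3 < 4 < 5 < 6 < 7 < 8 < 9 and write every simplex with vertices in increasing order. Then dim K = 2 and the simplices of K are:

  0-simplices (10): [0], [1], [2], [3], [4], [5], [6], [7], [8], [9]
  1-simplices (30): (30 of them)
  2-simplices (20): (20 of them)

so the chain groups are C_0 ≅ Z^10, C_1 ≅ Z^30, C_2 ≅ Z^20.

The boundary map ∂_1: C_1 → C_0 sends each edge [p,q] (with p < q) to q − p. For instance
  ∂[3,7] = [7] − [3].
As a 10×30 matrix over Z this has rank 9, with invariant factors (1,1,1,1,1,1,1,1,1).

The boundary map ∂_2: C_2 → C_1 sends each 2-simplex [p,q,r] to [q,r] − [p,r] + [p,q]. For instance
  ∂[1,4,8] = [4,8] − [1,8] + [1,4],
  ∂[2,5,6] = [5,6] − [2,6] + [2,5].
As a 30×20 matrix over Z this has rank 20, with invariant factors (1,1,1,1,1,1,1,1,1,1,1,1,1,1,1,1,1,1,1,2).

From H_k ≅ ker(∂_k) / im(∂_{k+1}) we obtain:

  H_0: rank C_0 − rank ∂_1 = 10 − 9 = 1, and the invariant factors of ∂_1 are all 1, so H_0 = Z.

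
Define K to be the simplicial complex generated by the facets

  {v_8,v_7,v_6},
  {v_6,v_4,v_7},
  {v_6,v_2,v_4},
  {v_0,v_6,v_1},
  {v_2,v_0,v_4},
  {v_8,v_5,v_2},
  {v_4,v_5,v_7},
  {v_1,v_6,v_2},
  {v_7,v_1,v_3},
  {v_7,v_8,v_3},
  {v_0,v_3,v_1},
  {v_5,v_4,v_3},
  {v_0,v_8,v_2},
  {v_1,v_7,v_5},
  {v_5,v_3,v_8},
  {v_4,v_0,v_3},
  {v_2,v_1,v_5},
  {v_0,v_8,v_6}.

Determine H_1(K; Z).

H_1 = Z × Z/2.

We work with the vertex ordering v_0 < v_1 < v_2 < v_3 < v_4 < v_5 < v_6 < v_7 < v_8. The simplices of K, each written with vertices in increasing order, are:

  0-simplices (9): [v_0], [v_1], [v_2], [v_3], [v_4], [v_5], [v_6], [v_7], [v_8]
  1-simplices (27): (27 of them)
  2-simplices (18): (18 of them)

giving chain groups C_0 ≅ Z^9, C_1 ≅ Z^27, C_2 ≅ Z^18.

The boundary map ∂_1: C_1 → C_0 maps an edge to its endpoints' difference, ∂[p,q] = q − p.
The resulting 9×27 matrix has rank 8, and its Smith normal form has invariant factors (1,1,1,1,1,1,1,1).

The boundary map ∂_2: C_2 → C_1 acts by ∂[p,q,r] = [q,r] − [p,r] + [p,q]. For instance
  ∂[v_3,v_5,v_8] = [v_5,v_8] − [v_3,v_8] + [v_3,v_5],
  ∂[v_1,v_2,v_6] = [v_2,v_6] − [v_1,v_6] + [v_1,v_2].
This gives a 27×18 integer matrix of rank 18; reducing to Smith normal form yields diagonal entries (1,1,1,1,1,1,1,1,1,1,1,1,1,1,1,1,1,2).

From H_k ≅ ker(∂_k) / im(∂_{k+1}) we obtain:

  H_1: rank ker ∂_1 − rank ∂_2 = (27 − 8) − 18 = 1, and ∂_2 has invariant factor 2 > 1, so H_1 = Z × Z/2.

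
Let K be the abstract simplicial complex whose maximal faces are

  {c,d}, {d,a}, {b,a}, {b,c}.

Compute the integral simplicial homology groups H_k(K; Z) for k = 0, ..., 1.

H_0 = Z,  H_1 = Z.

Order the vertices as a < b < c < d. Listing each simplex with vertices in this order, K has dimension 1 with simplices:

  0-simplices (4): a, b, c, d
  1-simplices (4): ab, ad, bc, cd

so the chain groups are C_0 ≅ Z^4, C_1 ≅ Z^4.

The boundary map ∂_1: C_1 → C_0 sends each edge [p,q] (with p < q) to q − p. For instance
  ∂cd = d − c.
The resulting 4×4 matrix has rank 3, and its Smith normal form has invariant factors (1,1,1).

Reading off H_k = ker ∂_k / im ∂_{k+1}:

  H_0: rank C_0 − rank ∂_1 = 4 − 3 = 1, and the invariant factors of ∂_1 are all 1, so H_0 = Z.
  H_1: rank ker ∂_1 − rank ∂_2 = (4 − 3) − 0 = 1, and there is no ∂_2, so H_1 = Z.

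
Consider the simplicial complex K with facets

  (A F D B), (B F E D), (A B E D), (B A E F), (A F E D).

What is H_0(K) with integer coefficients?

H_0 = Z.

Fix the vertex order A < B < D < E < F and write every simplex with vertices in increasing order. Then dim K = 3 and the simplices of K are:

  0-simplices (5): A, B, D, E, F
  1-simplices (10): AB, AD, AE, AF, BD, BE, BF, DE, DF, EF
  2-simplices (10): ABD, ABE, ABF, ADE, ADF, AEF, BDE, BDF, BEF, DEF
  3-simplices (5): ABDE, ABDF, ABEF, ADEF, BDEF

so the chain groups are C_0 ≅ Z^5, C_1 ≅ Z^10, C_2 ≅ Z^10, C_3 ≅ Z^5.

The boundary map ∂_1: C_1 → C_0 sends each edge [p,q] (with p < q) to q − p.
The resulting 5×10 matrix has rank 4, and its Smith normal form has invariant factors (1,1,1,1).

∂_2: C_2 → C_1 acts by ∂[p,q,r] = [q,r] − [p,r] + [p,q]. For instance
  ∂ABE = BE − AE + AB,
  ∂DEF = EF − DF + DE.
This gives a 10×10 integer matrix of rank 6; reducing to Smith normal form yields diagonal entries (1,1,1,1,1,1).

∂_3: C_3 → C_2 sends each 3-simplex σ to the alternating sum Σ_i (−1)^i (σ with its i-th vertex removed). For instance
  ∂ABEF = BEF − AEF + ABF − ABE,
  ∂ABDE = BDE − ADE + ABE − ABD.
The 10×5 boundary matrix has rank 4 and Smith normal form diag(1,1,1,1).

Computing H_k = (kernel of ∂_k) / (image of ∂_{k+1}):

  H_0: rank C_0 − rank ∂_1 = 5 − 4 = 1, and the invariant factors of ∂_1 are all 1, so H_0 ≅ Z.

(K is a triangulation of the 3-sphere S^3.)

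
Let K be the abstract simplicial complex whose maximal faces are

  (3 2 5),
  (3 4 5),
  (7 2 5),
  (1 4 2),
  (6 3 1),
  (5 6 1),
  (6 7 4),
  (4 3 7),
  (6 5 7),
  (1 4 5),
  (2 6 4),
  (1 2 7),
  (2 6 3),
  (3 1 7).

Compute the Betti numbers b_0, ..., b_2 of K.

Fix the vertex order 1 < 2 < 3 < 4 < 5 < 6 < 7 and write every simplex with vertices in increasing order. Then dim K = 2 and the simplices of K are:

  0-simplices (7): [1], [2], [3], [4], [5], [6], [7]
  1-simplices (21): [1,2], [1,3], [1,4], [1,5], [1,6], [1,7], [2,3], [2,4], [2,5], [2,6], [2,7], [3,4], [3,5], [3,6], [3,7], [4,5], [4,6], [4,7], [5,6], [5,7], [6,7]
  2-simplices (14): [1,2,4], [1,2,7], [1,3,6], [1,3,7], [1,4,5], [1,5,6], [2,3,5], [2,3,6], [2,4,6], [2,5,7], [3,4,5], [3,4,7], [4,6,7], [5,6,7]

so the chain groups are C_0 ≅ Z^7, C_1 ≅ Z^21, C_2 ≅ Z^14.

The boundary map ∂_1: C_1 → C_0 sends each edge [p,q] (with p < q) to q − p.
This gives a 7×21 integer matrix of rank 6; reducing to Smith normal form yields diagonal entries (1,1,1,1,1,1).

∂_2: C_2 → C_1 acts by ∂[p,q,r] = [q,r] − [p,r] + [p,q]. For instance
  ∂[3,4,5] = [4,5] − [3,5] + [3,4],
  ∂[1,4,5] = [4,5] − [1,5] + [1,4].
This gives a 21×14 integer matrix of rank 13; reducing to Smith normal form yields diagonal entries (1,1,1,1,1,1,1,1,1,1,1,1,1).

Now H_k = ker ∂_k / im ∂_{k+1}, so:

  H_0: rank C_0 − rank ∂_1 = 7 − 6 = 1, and the invariant factors of ∂_1 are all 1, so H_0 ≅ Z.
  H_1: rank ker ∂_1 − rank ∂_2 = (21 − 6) − 13 = 2, and the invariant factors of ∂_2 are all 1, so H_1 ≅ Z^2.
  H_2: rank ker ∂_2 − rank ∂_3 = (14 − 13) − 0 = 1, and there is no ∂_3, so H_2 ≅ Z.

(K is a triangulation of the torus T^2.)

Hence the Betti numbers are b_0 = 1, b_1 = 2, b_2 = 1.

b_0 = 1, b_1 = 2, b_2 = 1.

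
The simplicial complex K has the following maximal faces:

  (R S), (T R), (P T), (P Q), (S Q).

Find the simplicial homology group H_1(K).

H_1 = Z.

Take the total order P < Q < R < S < T on the vertex set. Then K (dimension 1) consists of the simplices:

  0-simplices (5): P, Q, R, S, T
  1-simplices (5): PQ, PT, QS, RS, RT

Hence C_0 ≅ Z^5, C_1 ≅ Z^5.

Boundary ∂_1: C_1 → C_0 is given by ∂[p,q] = [q] − [p]. For instance
  ∂RT = T − R.
This gives a 5×5 integer matrix of rank 4; reducing to Smith normal form yields diagonal entries (1,1,1,1).

Now H_k = ker ∂_k / im ∂_{k+1}, so:

  H_1: rank ker ∂_1 − rank ∂_2 = (5 − 4) − 0 = 1, and there is no ∂_2, so H_1 ≅ Z.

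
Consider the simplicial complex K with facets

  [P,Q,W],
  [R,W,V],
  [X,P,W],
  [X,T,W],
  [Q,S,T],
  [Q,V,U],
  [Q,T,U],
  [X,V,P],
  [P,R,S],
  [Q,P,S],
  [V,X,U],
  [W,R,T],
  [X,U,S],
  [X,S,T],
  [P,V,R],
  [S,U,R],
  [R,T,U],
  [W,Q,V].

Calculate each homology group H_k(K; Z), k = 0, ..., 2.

K has 9 vertices, 27 edges, 18 triangles.
rank ∂_0 = 0, rank ∂_1 = 8 ⇒ b_0 = 9 − 0 − 8 = 1; all invariant factors of ∂_1 are 1 so no torsion. So H_0 ≅ Z.
rank ∂_1 = 8, rank ∂_2 = 18 ⇒ b_1 = 27 − 8 − 18 = 1; ∂_2 has invariant factor(s) [2] giving torsion. So H_1 ≅ Z ⊕ Z/2.
rank ∂_2 = 18, rank ∂_3 = 0 ⇒ b_2 = 18 − 18 − 0 = 0. So H_2 ≅ 0.

H_0 = Z,  H_1 = Z ⊕ Z/2,  H_2 = 0.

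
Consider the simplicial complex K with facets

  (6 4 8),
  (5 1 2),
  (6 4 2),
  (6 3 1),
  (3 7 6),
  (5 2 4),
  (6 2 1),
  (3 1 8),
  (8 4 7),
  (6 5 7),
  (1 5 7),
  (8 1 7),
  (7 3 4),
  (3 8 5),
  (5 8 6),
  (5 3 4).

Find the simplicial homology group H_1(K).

H_1 = Z^2.

Fix the vertex order 1 < 2 < 3 < 4 < 5 < 6 < 7 < 8 and write every simplex with vertices in increasing order. Then dim K = 2 and the simplices of K are:

  0-simplices (8): [1], [2], [3], [4], [5], [6], [7], [8]
  1-simplices (24): (24 of them)
  2-simplices (16): [1,2,5], [1,2,6], [1,3,6], [1,3,8], [1,5,7], [1,7,8], [2,4,5], [2,4,6], [3,4,5], [3,4,7], [3,5,8], [3,6,7], [4,6,8], [4,7,8], [5,6,7], [5,6,8]

so the chain groups are C_0 ≅ Z^8, C_1 ≅ Z^24, C_2 ≅ Z^16.

Boundary ∂_1: C_1 → C_0 sends each edge [p,q] (with p < q) to q − p.
As a 8×24 matrix over Z this has rank 7, with invariant factors (1,1,1,1,1,1,1).

∂_2: C_2 → C_1 sends each 2-simplex [p,q,r] to [q,r] − [p,r] + [p,q]. For instance
  ∂[1,7,8] = [7,8] − [1,8] + [1,7],
  ∂[2,4,5] = [4,5] − [2,5] + [2,4].
The 24×16 boundary matrix has rank 15 and Smith normal form diag(1,1,1,1,1,1,1,1,1,1,1,1,1,1,1).

Reading off H_k = ker ∂_k / im ∂_{k+1}:

  H_1: rank ker ∂_1 − rank ∂_2 = (24 − 7) − 15 = 2, and the invariant factors of ∂_2 are all 1, so H_1 ≅ Z^2.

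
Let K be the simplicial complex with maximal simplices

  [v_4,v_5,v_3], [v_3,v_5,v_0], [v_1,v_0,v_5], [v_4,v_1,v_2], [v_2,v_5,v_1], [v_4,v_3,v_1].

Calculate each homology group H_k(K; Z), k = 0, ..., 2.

We work with the vertex ordering v_0 < v_1 < v_2 < v_3 < v_4 < v_5. The simplices of K, each written with vertices in increasing order, are:

  0-simplices (6): [v_0], [v_1], [v_2], [v_3], [v_4], [v_5]
  1-simplices (12): [v_0,v_1], [v_0,v_3], [v_0,v_5], [v_1,v_2], [v_1,v_3], [v_1,v_4], [v_1,v_5], [v_2,v_4], [v_2,v_5], [v_3,v_4], [v_3,v_5], [v_4,v_5]
  2-simplices (6): [v_0,v_1,v_5], [v_0,v_3,v_5], [v_1,v_2,v_4], [v_1,v_2,v_5], [v_1,v_3,v_4], [v_3,v_4,v_5]

giving chain groups C_0 ≅ Z^6, C_1 ≅ Z^12, C_2 ≅ Z^6.

∂_1: C_1 → C_0 is given by ∂[p,q] = [q] − [p].
This gives a 6×12 integer matrix of rank 5; reducing to Smith normal form yields diagonal entries (1,1,1,1,1).

Boundary ∂_2: C_2 → C_1 sends each 2-simplex [p,q,r] to [q,r] − [p,r] + [p,q]. For instance
  ∂[v_3,v_4,v_5] = [v_4,v_5] − [v_3,v_5] + [v_3,v_4],
  ∂[v_1,v_3,v_4] = [v_3,v_4] − [v_1,v_4] + [v_1,v_3].
The resulting 12×6 matrix has rank 6, and its Smith normal form has invariant factors (1,1,1,1,1,1).

Now H_k = ker ∂_k / im ∂_{k+1}, so:

  H_0: rank C_0 − rank ∂_1 = 6 − 5 = 1, and the invariant factors of ∂_1 are all 1, so H_0 ≅ Z.
  H_1: rank ker ∂_1 − rank ∂_2 = (12 − 5) − 6 = 1, and the invariant factors of ∂_2 are all 1, so H_1 ≅ Z.
  H_2: rank ker ∂_2 − rank ∂_3 = (6 − 6) − 0 = 0, and there is no ∂_3, so H_2 ≅ 0.

As a check, the Euler characteristic is 6 − 12 + 6 = 0, which agrees with 1 − 1 + 0 = 0.
(K is a triangulation of the cylinder S^1 x I.)

H_0 = Z,  H_1 = Z,  H_2 = 0.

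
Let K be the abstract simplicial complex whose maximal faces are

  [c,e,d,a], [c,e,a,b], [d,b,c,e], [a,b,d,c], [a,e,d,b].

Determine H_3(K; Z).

Take the total order a < b < c < d < e on the vertex set. Then K (dimension 3) consists of the simplices:

  0-simplices (5): a, b, c, d, e
  1-simplices (10): ab, ac, ad, ae, bc, bd, be, cd, ce, de
  2-simplices (10): abc, abd, abe, acd, ace, ade, bcd, bce, bde, cde
  3-simplices (5): abcd, abce, abde, acde, bcde

Hence C_0 ≅ Z^5, C_1 ≅ Z^10, C_2 ≅ Z^10, C_3 ≅ Z^5.

∂_1: C_1 → C_0 is given by ∂[p,q] = [q] − [p].
As a 5×10 matrix over Z this has rank 4, with invariant factors (1,1,1,1).

∂_2: C_2 → C_1 maps a triangle to the signed sum of its edges. For instance
  ∂bde = de − be + bd,
  ∂ade = de − ae + ad.
The resulting 10×10 matrix has rank 6, and its Smith normal form has invariant factors (1,1,1,1,1,1).

The boundary map ∂_3: C_3 → C_2 sends each 3-simplex σ to the alternating sum Σ_i (−1)^i (σ with its i-th vertex removed). For instance
  ∂bcde = cde − bde + bce − bcd,
  ∂abcd = bcd − acd + abd − abc.
The 10×5 boundary matrix has rank 4 and Smith normal form diag(1,1,1,1).

From H_k ≅ ker(∂_k) / im(∂_{k+1}) we obtain:

  H_3: rank ker ∂_3 − rank ∂_4 = (5 − 4) − 0 = 1, and there is no ∂_4, so H_3 ≅ Z.

H_3 = Z.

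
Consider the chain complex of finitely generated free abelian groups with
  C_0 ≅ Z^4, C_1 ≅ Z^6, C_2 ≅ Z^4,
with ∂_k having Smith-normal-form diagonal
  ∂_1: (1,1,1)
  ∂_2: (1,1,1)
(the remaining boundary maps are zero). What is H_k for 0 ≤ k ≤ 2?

H_0 ≅ Z,  H_1 = 0,  H_2 ≅ Z.

H_0: b_0 = 4 − 0 − 3 = 1; torsion from ∂_1 factors > 1: none. So H_0 ≅ Z.
H_1: b_1 = 6 − 3 − 3 = 0; torsion from ∂_2 factors > 1: none. So H_1 ≅ 0.
H_2: b_2 = 4 − 3 − 0 = 1; torsion from ∂_3 factors > 1: none. So H_2 ≅ Z.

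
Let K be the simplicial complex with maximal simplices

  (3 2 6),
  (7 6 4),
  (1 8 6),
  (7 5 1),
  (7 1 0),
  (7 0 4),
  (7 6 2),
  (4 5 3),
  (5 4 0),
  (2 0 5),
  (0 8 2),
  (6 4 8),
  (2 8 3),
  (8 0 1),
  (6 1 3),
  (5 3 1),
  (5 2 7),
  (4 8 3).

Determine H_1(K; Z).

H_1 = Z × Z/2.

Take the total order 0 < 1 < 2 < 3 < 4 < 5 < 6 < 7 < 8 on the vertex set. Then K (dimension 2) consists of the simplices:

  0-simplices (9): [0], [1], [2], [3], [4], [5], [6], [7], [8]
  1-simplices (27): (27 of them)
  2-simplices (18): [0,1,7], [0,1,8], [0,2,5], [0,2,8], [0,4,5], [0,4,7], [1,3,5], [1,3,6], [1,5,7], [1,6,8], [2,3,6], [2,3,8], [2,5,7], [2,6,7], [3,4,5], [3,4,8], [4,6,7], [4,6,8]

Hence C_0 ≅ Z^9, C_1 ≅ Z^27, C_2 ≅ Z^18.

Boundary ∂_1: C_1 → C_0 sends each edge [p,q] (with p < q) to q − p.
This gives a 9×27 integer matrix of rank 8; reducing to Smith normal form yields diagonal entries (1,1,1,1,1,1,1,1).

The boundary map ∂_2: C_2 → C_1 sends each 2-simplex [p,q,r] to [q,r] − [p,r] + [p,q]. For instance
  ∂[3,4,5] = [4,5] − [3,5] + [3,4],
  ∂[2,5,7] = [5,7] − [2,7] + [2,5].
This gives a 27×18 integer matrix of rank 18; reducing to Smith normal form yields diagonal entries (1,1,1,1,1,1,1,1,1,1,1,1,1,1,1,1,1,2).

Computing H_k = (kernel of ∂_k) / (image of ∂_{k+1}):

  H_1: rank ker ∂_1 − rank ∂_2 = (27 − 8) − 18 = 1, and ∂_2 has invariant factor 2 > 1, so H_1 ≅ Z × Z/2.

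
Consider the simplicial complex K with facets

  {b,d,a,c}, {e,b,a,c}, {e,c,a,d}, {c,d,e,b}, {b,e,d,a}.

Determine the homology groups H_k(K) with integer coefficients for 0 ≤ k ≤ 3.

Fix the vertex order a < b < c < d < e and write every simplex with vertices in increasing order. Then dim K = 3 and the simplices of K are:

  0-simplices (5): a, b, c, d, e
  1-simplices (10): ab, ac, ad, ae, bc, bd, be, cd, ce, de
  2-simplices (10): abc, abd, abe, acd, ace, ade, bcd, bce, bde, cde
  3-simplices (5): abcd, abce, abde, acde, bcde

Hence C_0 ≅ Z^5, C_1 ≅ Z^10, C_2 ≅ Z^10, C_3 ≅ Z^5.

∂_1: C_1 → C_0 maps an edge to its endpoints' difference, ∂[p,q] = q − p. For instance
  ∂bc = c − b.
As a 5×10 matrix over Z this has rank 4, with invariant factors (1,1,1,1).

The boundary map ∂_2: C_2 → C_1 maps a triangle to the signed sum of its edges. For instance
  ∂acd = cd − ad + ac,
  ∂bce = ce − be + bc.
The resulting 10×10 matrix has rank 6, and its Smith normal form has invariant factors (1,1,1,1,1,1).

∂_3: C_3 → C_2 sends each 3-simplex σ to the alternating sum Σ_i (−1)^i (σ with its i-th vertex removed). For instance
  ∂abde = bde − ade + abe − abd,
  ∂abcd = bcd − acd + abd − abc.
The 10×5 boundary matrix has rank 4 and Smith normal form diag(1,1,1,1).

From H_k ≅ ker(∂_k) / im(∂_{k+1}) we obtain:

  H_0: rank C_0 − rank ∂_1 = 5 − 4 = 1, and the invariant factors of ∂_1 are all 1, so H_0 = Z.
  H_1: rank ker ∂_1 − rank ∂_2 = (10 − 4) − 6 = 0, and the invariant factors of ∂_2 are all 1, so H_1 = 0.
  H_2: rank ker ∂_2 − rank ∂_3 = (10 − 6) − 4 = 0, and the invariant factors of ∂_3 are all 1, so H_2 = 0.
  H_3: rank ker ∂_3 − rank ∂_4 = (5 − 4) − 0 = 1, and there is no ∂_4, so H_3 = Z.

As a check, the Euler characteristic is 5 − 10 + 10 − 5 = 0, which agrees with 1 − 0 + 0 − 1 = 0.

H_0 ≅ Z,  H_1 = 0,  H_2 = 0,  H_3 ≅ Z.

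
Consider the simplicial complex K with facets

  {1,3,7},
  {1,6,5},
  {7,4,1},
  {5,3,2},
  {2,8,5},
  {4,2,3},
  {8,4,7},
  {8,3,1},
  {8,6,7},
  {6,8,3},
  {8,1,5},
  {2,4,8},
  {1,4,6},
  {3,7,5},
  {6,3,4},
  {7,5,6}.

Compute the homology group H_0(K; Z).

H_0 = Z.

Fix the vertex order 1 < 2 < 3 < 4 < 5 < 6 < 7 < 8 and write every simplex with vertices in increasing order. Then dim K = 2 and the simplices of K are:

  0-simplices (8): [1], [2], [3], [4], [5], [6], [7], [8]
  1-simplices (24): (24 of them)
  2-simplices (16): [1,3,7], [1,3,8], [1,4,6], [1,4,7], [1,5,6], [1,5,8], [2,3,4], [2,3,5], [2,4,8], [2,5,8], [3,4,6], [3,5,7], [3,6,8], [4,7,8], [5,6,7], [6,7,8]

Hence C_0 ≅ Z^8, C_1 ≅ Z^24, C_2 ≅ Z^16.

Boundary ∂_1: C_1 → C_0 is given by ∂[p,q] = [q] − [p]. For instance
  ∂[3,8] = [8] − [3].
The resulting 8×24 matrix has rank 7, and its Smith normal form has invariant factors (1,1,1,1,1,1,1).

The boundary map ∂_2: C_2 → C_1 maps a triangle to the signed sum of its edges. For instance
  ∂[1,4,7] = [4,7] − [1,7] + [1,4],
  ∂[3,6,8] = [6,8] − [3,8] + [3,6].
As a 24×16 matrix over Z this has rank 15, with invariant factors (1,1,1,1,1,1,1,1,1,1,1,1,1,1,1).

Computing H_k = (kernel of ∂_k) / (image of ∂_{k+1}):

  H_0: rank C_0 − rank ∂_1 = 8 − 7 = 1, and the invariant factors of ∂_1 are all 1, so H_0 ≅ Z.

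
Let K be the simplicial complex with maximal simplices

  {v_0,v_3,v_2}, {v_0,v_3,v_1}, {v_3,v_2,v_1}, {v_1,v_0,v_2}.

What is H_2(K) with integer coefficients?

H_2 ≅ Z.

We work with the vertex ordering v_0 < v_1 < v_2 < v_3. The simplices of K, each written with vertices in increasing order, are:

  0-simplices (4): [v_0], [v_1], [v_2], [v_3]
  1-simplices (6): [v_0,v_1], [v_0,v_2], [v_0,v_3], [v_1,v_2], [v_1,v_3], [v_2,v_3]
  2-simplices (4): [v_0,v_1,v_2], [v_0,v_1,v_3], [v_0,v_2,v_3], [v_1,v_2,v_3]

Hence C_0 ≅ Z^4, C_1 ≅ Z^6, C_2 ≅ Z^4.

Boundary ∂_1: C_1 → C_0 maps an edge to its endpoints' difference, ∂[p,q] = q − p.
The resulting 4×6 matrix has rank 3, and its Smith normal form has invariant factors (1,1,1).

The boundary map ∂_2: C_2 → C_1 maps a triangle to the signed sum of its edges. For instance
  ∂[v_0,v_1,v_2] = [v_1,v_2] − [v_0,v_2] + [v_0,v_1],
  ∂[v_1,v_2,v_3] = [v_2,v_3] − [v_1,v_3] + [v_1,v_2].
As a 6×4 matrix over Z this has rank 3, with invariant factors (1,1,1).

Reading off H_k = ker ∂_k / im ∂_{k+1}:

  H_2: rank ker ∂_2 − rank ∂_3 = (4 − 3) − 0 = 1, and there is no ∂_3, so H_2 = Z.

(K is a triangulation of the 2-sphere S^2.)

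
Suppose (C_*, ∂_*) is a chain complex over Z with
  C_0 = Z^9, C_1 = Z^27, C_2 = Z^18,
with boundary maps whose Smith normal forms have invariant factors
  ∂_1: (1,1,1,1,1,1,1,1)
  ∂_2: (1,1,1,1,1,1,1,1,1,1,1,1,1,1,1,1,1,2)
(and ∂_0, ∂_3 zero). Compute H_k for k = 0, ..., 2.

H_0 = Z,  H_1 = Z ⊕ Z/2Z,  H_2 = 0.

H_0: b_0 = 9 − 0 − 8 = 1; torsion from ∂_1 factors > 1: none. So H_0 = Z.
H_1: b_1 = 27 − 8 − 18 = 1; torsion from ∂_2 factors > 1: [2]. So H_1 = Z ⊕ Z/2Z.
H_2: b_2 = 18 − 18 − 0 = 0; torsion from ∂_3 factors > 1: none. So H_2 = 0.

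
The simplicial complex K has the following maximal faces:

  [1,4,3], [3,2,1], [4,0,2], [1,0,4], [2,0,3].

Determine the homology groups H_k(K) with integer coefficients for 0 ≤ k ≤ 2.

H_0 = Z,  H_1 = Z,  H_2 = 0.

We work with the vertex ordering 0 < 1 < 2 < 3 < 4. The simplices of K, each written with vertices in increasing order, are:

  0-simplices (5): [0], [1], [2], [3], [4]
  1-simplices (10): [0,1], [0,2], [0,3], [0,4], [1,2], [1,3], [1,4], [2,3], [2,4], [3,4]
  2-simplices (5): [0,1,4], [0,2,3], [0,2,4], [1,2,3], [1,3,4]

Hence C_0 ≅ Z^5, C_1 ≅ Z^10, C_2 ≅ Z^5.

The boundary map ∂_1: C_1 → C_0 is given by ∂[p,q] = [q] − [p]. For instance
  ∂[0,1] = [1] − [0].
The resulting 5×10 matrix has rank 4, and its Smith normal form has invariant factors (1,1,1,1).

The boundary map ∂_2: C_2 → C_1 acts by ∂[p,q,r] = [q,r] − [p,r] + [p,q]. For instance
  ∂[1,2,3] = [2,3] − [1,3] + [1,2],
  ∂[0,2,3] = [2,3] − [0,3] + [0,2].
As a 10×5 matrix over Z this has rank 5, with invariant factors (1,1,1,1,1).

Computing H_k = (kernel of ∂_k) / (image of ∂_{k+1}):

  H_0: rank C_0 − rank ∂_1 = 5 − 4 = 1, and the invariant factors of ∂_1 are all 1, so H_0 = Z.
  H_1: rank ker ∂_1 − rank ∂_2 = (10 − 4) − 5 = 1, and the invariant factors of ∂_2 are all 1, so H_1 = Z.
  H_2: rank ker ∂_2 − rank ∂_3 = (5 − 5) − 0 = 0, and there is no ∂_3, so H_2 = 0.

As a check, the Euler characteristic is 5 − 10 + 5 = 0, which agrees with 1 − 1 + 0 = 0.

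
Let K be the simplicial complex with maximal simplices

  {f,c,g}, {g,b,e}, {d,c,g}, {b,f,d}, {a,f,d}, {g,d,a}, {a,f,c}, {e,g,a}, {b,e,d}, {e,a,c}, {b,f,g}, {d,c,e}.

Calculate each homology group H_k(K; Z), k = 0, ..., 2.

H_0 ≅ Z,  H_1 ≅ Z/2,  H_2 = 0.

We work with the vertex ordering a < b < c < d < e < f < g. The simplices of K, each written with vertices in increasing order, are:

  0-simplices (7): a, b, c, d, e, f, g
  1-simplices (18): ac, ad, ae, af, ag, bd, be, bf, bg, cd, ce, cf, cg, de, df, dg, eg, fg
  2-simplices (12): ace, acf, adf, adg, aeg, bde, bdf, beg, bfg, cde, cdg, cfg

giving chain groups C_0 ≅ Z^7, C_1 ≅ Z^18, C_2 ≅ Z^12.

Boundary ∂_1: C_1 → C_0 is given by ∂[p,q] = [q] − [p]. For instance
  ∂cf = f − c.
This gives a 7×18 integer matrix of rank 6; reducing to Smith normal form yields diagonal entries (1,1,1,1,1,1).

The boundary map ∂_2: C_2 → C_1 acts by ∂[p,q,r] = [q,r] − [p,r] + [p,q]. For instance
  ∂beg = eg − bg + be,
  ∂acf = cf − af + ac.
The 18×12 boundary matrix has rank 12 and Smith normal form diag(1,1,1,1,1,1,1,1,1,1,1,2).

From H_k ≅ ker(∂_k) / im(∂_{k+1}) we obtain:

  H_0: rank C_0 − rank ∂_1 = 7 − 6 = 1, and the invariant factors of ∂_1 are all 1, so H_0 ≅ Z.
  H_1: rank ker ∂_1 − rank ∂_2 = (18 − 6) − 12 = 0, and ∂_2 has invariant factor 2 > 1, so H_1 ≅ Z/2.
  H_2: rank ker ∂_2 − rank ∂_3 = (12 − 12) − 0 = 0, and there is no ∂_3, so H_2 ≅ 0.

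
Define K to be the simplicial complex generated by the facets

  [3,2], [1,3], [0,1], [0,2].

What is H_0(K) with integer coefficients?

H_0 = Z.

Fix the vertex order 0 < 1 < 2 < 3 and write every simplex with vertices in increasing order. Then dim K = 1 and the simplices of K are:

  0-simplices (4): [0], [1], [2], [3]
  1-simplices (4): [0,1], [0,2], [1,3], [2,3]

Hence C_0 ≅ Z^4, C_1 ≅ Z^4.

The boundary map ∂_1: C_1 → C_0 is given by ∂[p,q] = [q] − [p]. For instance
  ∂[0,2] = [2] − [0].
The 4×4 boundary matrix has rank 3 and Smith normal form diag(1,1,1).

Now H_k = ker ∂_k / im ∂_{k+1}, so:

  H_0: rank C_0 − rank ∂_1 = 4 − 3 = 1, and the invariant factors of ∂_1 are all 1, so H_0 = Z.

(K is a triangulation of the circle S^1.)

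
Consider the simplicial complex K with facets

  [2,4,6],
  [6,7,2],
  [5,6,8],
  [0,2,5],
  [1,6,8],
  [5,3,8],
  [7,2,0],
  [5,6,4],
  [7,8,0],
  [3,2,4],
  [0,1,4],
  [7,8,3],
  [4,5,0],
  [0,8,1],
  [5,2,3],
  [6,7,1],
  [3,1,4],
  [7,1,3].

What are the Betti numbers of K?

b_0 = 1, b_1 = 1, b_2 = 0.

Fix the vertex order 0 < 1 < 2 < 3 < 4 < 5 < 6 < 7 < 8 and write every simplex with vertices in increasing order. Then dim K = 2 and the simplices of K are:

  0-simplices (9): [0], [1], [2], [3], [4], [5], [6], [7], [8]
  1-simplices (27): (27 of them)
  2-simplices (18): [0,1,4], [0,1,8], [0,2,5], [0,2,7], [0,4,5], [0,7,8], [1,3,4], [1,3,7], [1,6,7], [1,6,8], [2,3,4], [2,3,5], [2,4,6], [2,6,7], [3,5,8], [3,7,8], [4,5,6], [5,6,8]

giving chain groups C_0 ≅ Z^9, C_1 ≅ Z^27, C_2 ≅ Z^18.

∂_1: C_1 → C_0 sends each edge [p,q] (with p < q) to q − p. For instance
  ∂[3,5] = [5] − [3].
The 9×27 boundary matrix has rank 8 and Smith normal form diag(1,1,1,1,1,1,1,1).

∂_2: C_2 → C_1 maps a triangle to the signed sum of its edges. For instance
  ∂[0,2,7] = [2,7] − [0,7] + [0,2],
  ∂[0,2,5] = [2,5] − [0,5] + [0,2].
As a 27×18 matrix over Z this has rank 18, with invariant factors (1,1,1,1,1,1,1,1,1,1,1,1,1,1,1,1,1,2).

Computing H_k = (kernel of ∂_k) / (image of ∂_{k+1}):

  H_0: rank C_0 − rank ∂_1 = 9 − 8 = 1, and the invariant factors of ∂_1 are all 1, so H_0 ≅ Z.
  H_1: rank ker ∂_1 − rank ∂_2 = (27 − 8) − 18 = 1, and ∂_2 has invariant factor 2 > 1, so H_1 ≅ Z ⊕ Z/2Z.
  H_2: rank ker ∂_2 − rank ∂_3 = (18 − 18) − 0 = 0, and there is no ∂_3, so H_2 ≅ 0.

(K is a triangulation of the Klein bottle.)

Hence the Betti numbers are b_0 = 1, b_1 = 1, b_2 = 0.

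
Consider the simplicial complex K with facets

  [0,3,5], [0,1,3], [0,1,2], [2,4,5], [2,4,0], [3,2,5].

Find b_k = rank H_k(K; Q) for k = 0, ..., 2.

Take the total order 0 < 1 < 2 < 3 < 4 < 5 on the vertex set. Then K (dimension 2) consists of the simplices:

  0-simplices (6): [0], [1], [2], [3], [4], [5]
  1-simplices (12): [0,1], [0,2], [0,3], [0,4], [0,5], [1,2], [1,3], [2,3], [2,4], [2,5], [3,5], [4,5]
  2-simplices (6): [0,1,2], [0,1,3], [0,2,4], [0,3,5], [2,3,5], [2,4,5]

Hence C_0 ≅ Z^6, C_1 ≅ Z^12, C_2 ≅ Z^6.

Boundary ∂_1: C_1 → C_0 sends each edge [p,q] (with p < q) to q − p. For instance
  ∂[0,1] = [1] − [0].
As a 6×12 matrix over Z this has rank 5, with invariant factors (1,1,1,1,1).

Boundary ∂_2: C_2 → C_1 maps a triangle to the signed sum of its edges. For instance
  ∂[0,3,5] = [3,5] − [0,5] + [0,3],
  ∂[0,2,4] = [2,4] − [0,4] + [0,2].
As a 12×6 matrix over Z this has rank 6, with invariant factors (1,1,1,1,1,1).

Reading off H_k = ker ∂_k / im ∂_{k+1}:

  H_0: rank C_0 − rank ∂_1 = 6 − 5 = 1, and the invariant factors of ∂_1 are all 1, so H_0 ≅ Z.
  H_1: rank ker ∂_1 − rank ∂_2 = (12 − 5) − 6 = 1, and the invariant factors of ∂_2 are all 1, so H_1 ≅ Z.
  H_2: rank ker ∂_2 − rank ∂_3 = (6 − 6) − 0 = 0, and there is no ∂_3, so H_2 ≅ 0.

As a check, the Euler characteristic is 6 − 12 + 6 = 0, which agrees with 1 − 1 + 0 = 0.

Hence the Betti numbers are b_0 = 1, b_1 = 1, b_2 = 0.

b_0 = 1, b_1 = 1, b_2 = 0.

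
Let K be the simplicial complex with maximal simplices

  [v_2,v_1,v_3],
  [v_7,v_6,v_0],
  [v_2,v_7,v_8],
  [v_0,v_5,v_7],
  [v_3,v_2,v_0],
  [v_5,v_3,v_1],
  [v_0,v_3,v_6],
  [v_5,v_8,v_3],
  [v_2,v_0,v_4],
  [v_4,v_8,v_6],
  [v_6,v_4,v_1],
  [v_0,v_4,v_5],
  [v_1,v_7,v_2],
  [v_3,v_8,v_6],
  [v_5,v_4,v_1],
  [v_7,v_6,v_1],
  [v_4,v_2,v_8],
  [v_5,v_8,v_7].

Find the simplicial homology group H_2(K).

Fix the vertex order v_0 < v_1 < v_2 < v_3 < v_4 < v_5 < v_6 < v_7 < v_8 and write every simplex with vertices in increasing order. Then dim K = 2 and the simplices of K are:

  0-simplices (9): [v_0], [v_1], [v_2], [v_3], [v_4], [v_5], [v_6], [v_7], [v_8]
  1-simplices (27): (27 of them)
  2-simplices (18): (18 of them)

so the chain groups are C_0 ≅ Z^9, C_1 ≅ Z^27, C_2 ≅ Z^18.

Boundary ∂_1: C_1 → C_0 is given by ∂[p,q] = [q] − [p]. For instance
  ∂[v_0,v_6] = [v_6] − [v_0].
This gives a 9×27 integer matrix of rank 8; reducing to Smith normal form yields diagonal entries (1,1,1,1,1,1,1,1).

Boundary ∂_2: C_2 → C_1 acts by ∂[p,q,r] = [q,r] − [p,r] + [p,q]. For instance
  ∂[v_0,v_3,v_6] = [v_3,v_6] − [v_0,v_6] + [v_0,v_3],
  ∂[v_1,v_3,v_5] = [v_3,v_5] − [v_1,v_5] + [v_1,v_3].
The 27×18 boundary matrix has rank 17 and Smith normal form diag(1,1,1,1,1,1,1,1,1,1,1,1,1,1,1,1,1).

Reading off H_k = ker ∂_k / im ∂_{k+1}:

  H_2: rank ker ∂_2 − rank ∂_3 = (18 − 17) − 0 = 1, and there is no ∂_3, so H_2 ≅ Z.

H_2 = Z.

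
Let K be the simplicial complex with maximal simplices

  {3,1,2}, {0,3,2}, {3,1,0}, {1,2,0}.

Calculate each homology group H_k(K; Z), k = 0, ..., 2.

K has 4 vertices, 6 edges, 4 triangles.
rank ∂_0 = 0, rank ∂_1 = 3 ⇒ b_0 = 4 − 0 − 3 = 1; all invariant factors of ∂_1 are 1 so no torsion. So H_0 ≅ Z.
rank ∂_1 = 3, rank ∂_2 = 3 ⇒ b_1 = 6 − 3 − 3 = 0; all invariant factors of ∂_2 are 1 so no torsion. So H_1 ≅ 0.
rank ∂_2 = 3, rank ∂_3 = 0 ⇒ b_2 = 4 − 3 − 0 = 1. So H_2 ≅ Z.

H_0 ≅ Z,  H_1 = 0,  H_2 ≅ Z.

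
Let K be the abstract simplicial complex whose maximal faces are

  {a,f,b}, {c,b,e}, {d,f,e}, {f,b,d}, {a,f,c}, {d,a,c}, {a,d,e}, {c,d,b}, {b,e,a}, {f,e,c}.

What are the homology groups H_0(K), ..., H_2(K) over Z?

Take the total order a < b < c < d < e < f on the vertex set. Then K (dimension 2) consists of the simplices:

  0-simplices (6): a, b, c, d, e, f
  1-simplices (15): ab, ac, ad, ae, af, bc, bd, be, bf, cd, ce, cf, de, df, ef
  2-simplices (10): abe, abf, acd, acf, ade, bcd, bce, bdf, cef, def

Hence C_0 ≅ Z^6, C_1 ≅ Z^15, C_2 ≅ Z^10.

Boundary ∂_1: C_1 → C_0 maps an edge to its endpoints' difference, ∂[p,q] = q − p. For instance
  ∂bd = d − b.
This gives a 6×15 integer matrix of rank 5; reducing to Smith normal form yields diagonal entries (1,1,1,1,1).

∂_2: C_2 → C_1 acts by ∂[p,q,r] = [q,r] − [p,r] + [p,q]. For instance
  ∂ade = de − ae + ad,
  ∂bdf = df − bf + bd.
As a 15×10 matrix over Z this has rank 10, with invariant factors (1,1,1,1,1,1,1,1,1,2).

Now H_k = ker ∂_k / im ∂_{k+1}, so:

  H_0: rank C_0 − rank ∂_1 = 6 − 5 = 1, and the invariant factors of ∂_1 are all 1, so H_0 ≅ Z.
  H_1: rank ker ∂_1 − rank ∂_2 = (15 − 5) − 10 = 0, and ∂_2 has invariant factor 2 > 1, so H_1 ≅ Z/2.
  H_2: rank ker ∂_2 − rank ∂_3 = (10 − 10) − 0 = 0, and there is no ∂_3, so H_2 ≅ 0.

As a check, the Euler characteristic is 6 − 15 + 10 = 1, which agrees with 1 − 0 + 0 = 1.

H_0 ≅ Z,  H_1 ≅ Z/2,  H_2 = 0.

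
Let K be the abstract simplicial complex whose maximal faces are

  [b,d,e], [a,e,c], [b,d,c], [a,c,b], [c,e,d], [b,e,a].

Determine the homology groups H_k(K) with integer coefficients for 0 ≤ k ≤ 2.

H_0 = Z,  H_1 = 0,  H_2 = Z.

K has 5 vertices, 9 edges, 6 triangles.
rank ∂_0 = 0, rank ∂_1 = 4 ⇒ b_0 = 5 − 0 − 4 = 1; all invariant factors of ∂_1 are 1 so no torsion. So H_0 = Z.
rank ∂_1 = 4, rank ∂_2 = 5 ⇒ b_1 = 9 − 4 − 5 = 0; all invariant factors of ∂_2 are 1 so no torsion. So H_1 = 0.
rank ∂_2 = 5, rank ∂_3 = 0 ⇒ b_2 = 6 − 5 − 0 = 1. So H_2 = Z.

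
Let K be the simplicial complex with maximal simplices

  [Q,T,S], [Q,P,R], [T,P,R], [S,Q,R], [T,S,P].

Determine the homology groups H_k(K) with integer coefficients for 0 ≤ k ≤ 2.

H_0 = Z,  H_1 = Z,  H_2 = 0.

K has 5 vertices, 10 edges, 5 triangles.
rank ∂_0 = 0, rank ∂_1 = 4 ⇒ b_0 = 5 − 0 − 4 = 1; all invariant factors of ∂_1 are 1 so no torsion. So H_0 = Z.
rank ∂_1 = 4, rank ∂_2 = 5 ⇒ b_1 = 10 − 4 − 5 = 1; all invariant factors of ∂_2 are 1 so no torsion. So H_1 = Z.
rank ∂_2 = 5, rank ∂_3 = 0 ⇒ b_2 = 5 − 5 − 0 = 0. So H_2 = 0.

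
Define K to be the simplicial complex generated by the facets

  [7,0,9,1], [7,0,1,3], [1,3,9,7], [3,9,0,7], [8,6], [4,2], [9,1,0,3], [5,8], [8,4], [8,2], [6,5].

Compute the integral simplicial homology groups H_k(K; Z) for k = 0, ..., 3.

Fix the vertex order 0 < 1 < 2 < 3 < 4 < 5 < 6 < 7 < 8 < 9 and write every simplex with vertices in increasing order. Then dim K = 3 and the simplices of K are:

  0-simplices (10): [0], [1], [2], [3], [4], [5], [6], [7], [8], [9]
  1-simplices (16): [0,1], [0,3], [0,7], [0,9], [1,3], [1,7], [1,9], [2,4], [2,8], [3,7], [3,9], [4,8], [5,6], [5,8], [6,8], [7,9]
  2-simplices (10): [0,1,3], [0,1,7], [0,1,9], [0,3,7], [0,3,9], [0,7,9], [1,3,7], [1,3,9], [1,7,9], [3,7,9]
  3-simplices (5): [0,1,3,7], [0,1,3,9], [0,1,7,9], [0,3,7,9], [1,3,7,9]

Hence C_0 ≅ Z^10, C_1 ≅ Z^16, C_2 ≅ Z^10, C_3 ≅ Z^5.

Boundary ∂_1: C_1 → C_0 sends each edge [p,q] (with p < q) to q − p.
As a 10×16 matrix over Z this has rank 8, with invariant factors (1,1,1,1,1,1,1,1).

∂_2: C_2 → C_1 maps a triangle to the signed sum of its edges. For instance
  ∂[0,1,7] = [1,7] − [0,7] + [0,1],
  ∂[0,3,9] = [3,9] − [0,9] + [0,3].
This gives a 16×10 integer matrix of rank 6; reducing to Smith normal form yields diagonal entries (1,1,1,1,1,1).

Boundary ∂_3: C_3 → C_2 sends each 3-simplex σ to the alternating sum Σ_i (−1)^i (σ with its i-th vertex removed). For instance
  ∂[1,3,7,9] = [3,7,9] − [1,7,9] + [1,3,9] − [1,3,7],
  ∂[0,1,3,7] = [1,3,7] − [0,3,7] + [0,1,7] − [0,1,3].
The 10×5 boundary matrix has rank 4 and Smith normal form diag(1,1,1,1).

Computing H_k = (kernel of ∂_k) / (image of ∂_{k+1}):

  H_0: rank C_0 − rank ∂_1 = 10 − 8 = 2, and the invariant factors of ∂_1 are all 1, so H_0 = Z^2.
  H_1: rank ker ∂_1 − rank ∂_2 = (16 − 8) − 6 = 2, and the invariant factors of ∂_2 are all 1, so H_1 = Z^2.
  H_2: rank ker ∂_2 − rank ∂_3 = (10 − 6) − 4 = 0, and the invariant factors of ∂_3 are all 1, so H_2 = 0.
  H_3: rank ker ∂_3 − rank ∂_4 = (5 − 4) − 0 = 1, and there is no ∂_4, so H_3 = Z.

As a check, the Euler characteristic is 10 − 16 + 10 − 5 = -1, which agrees with 2 − 2 + 0 − 1 = -1.

H_0 = Z^2,  H_1 = Z^2,  H_2 = 0,  H_3 = Z.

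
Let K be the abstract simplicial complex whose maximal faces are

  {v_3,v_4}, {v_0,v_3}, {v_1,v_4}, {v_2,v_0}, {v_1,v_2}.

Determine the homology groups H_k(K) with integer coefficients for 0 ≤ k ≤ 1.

Fix the vertex order v_0 < v_1 < v_2 < v_3 < v_4 and write every simplex with vertices in increasing order. Then dim K = 1 and the simplices of K are:

  0-simplices (5): [v_0], [v_1], [v_2], [v_3], [v_4]
  1-simplices (5): [v_0,v_2], [v_0,v_3], [v_1,v_2], [v_1,v_4], [v_3,v_4]

Hence C_0 ≅ Z^5, C_1 ≅ Z^5.

The boundary map ∂_1: C_1 → C_0 maps an edge to its endpoints' difference, ∂[p,q] = q − p.
The resulting 5×5 matrix has rank 4, and its Smith normal form has invariant factors (1,1,1,1).

Now H_k = ker ∂_k / im ∂_{k+1}, so:

  H_0: rank C_0 − rank ∂_1 = 5 − 4 = 1, and the invariant factors of ∂_1 are all 1, so H_0 ≅ Z.
  H_1: rank ker ∂_1 − rank ∂_2 = (5 − 4) − 0 = 1, and there is no ∂_2, so H_1 ≅ Z.

H_0 ≅ Z,  H_1 ≅ Z.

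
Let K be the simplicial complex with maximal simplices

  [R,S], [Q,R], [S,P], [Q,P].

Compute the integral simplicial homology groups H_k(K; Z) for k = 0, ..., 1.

We work with the vertex ordering P < Q < R < S. The simplices of K, each written with vertices in increasing order, are:

  0-simplices (4): P, Q, R, S
  1-simplices (4): PQ, PS, QR, RS

so the chain groups are C_0 ≅ Z^4, C_1 ≅ Z^4.

∂_1: C_1 → C_0 sends each edge [p,q] (with p < q) to q − p. For instance
  ∂RS = S − R.
This gives a 4×4 integer matrix of rank 3; reducing to Smith normal form yields diagonal entries (1,1,1).

Now H_k = ker ∂_k / im ∂_{k+1}, so:

  H_0: rank C_0 − rank ∂_1 = 4 − 3 = 1, and the invariant factors of ∂_1 are all 1, so H_0 ≅ Z.
  H_1: rank ker ∂_1 − rank ∂_2 = (4 − 3) − 0 = 1, and there is no ∂_2, so H_1 ≅ Z.

As a check, the Euler characteristic is 4 − 4 = 0, which agrees with 1 − 1 = 0.

H_0 = Z,  H_1 = Z.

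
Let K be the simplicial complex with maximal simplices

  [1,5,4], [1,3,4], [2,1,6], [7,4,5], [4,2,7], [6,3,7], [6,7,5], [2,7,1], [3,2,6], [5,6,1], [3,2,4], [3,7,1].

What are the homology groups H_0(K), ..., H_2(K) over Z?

Fix the vertex order 1 < 2 < 3 < 4 < 5 < 6 < 7 and write every simplex with vertices in increasing order. Then dim K = 2 and the simplices of K are:

  0-simplices (7): [1], [2], [3], [4], [5], [6], [7]
  1-simplices (18): [1,2], [1,3], [1,4], [1,5], [1,6], [1,7], [2,3], [2,4], [2,6], [2,7], [3,4], [3,6], [3,7], [4,5], [4,7], [5,6], [5,7], [6,7]
  2-simplices (12): [1,2,6], [1,2,7], [1,3,4], [1,3,7], [1,4,5], [1,5,6], [2,3,4], [2,3,6], [2,4,7], [3,6,7], [4,5,7], [5,6,7]

Hence C_0 ≅ Z^7, C_1 ≅ Z^18, C_2 ≅ Z^12.

Boundary ∂_1: C_1 → C_0 is given by ∂[p,q] = [q] − [p]. For instance
  ∂[2,7] = [7] − [2].
As a 7×18 matrix over Z this has rank 6, with invariant factors (1,1,1,1,1,1).

Boundary ∂_2: C_2 → C_1 acts by ∂[p,q,r] = [q,r] − [p,r] + [p,q]. For instance
  ∂[4,5,7] = [5,7] − [4,7] + [4,5],
  ∂[2,4,7] = [4,7] − [2,7] + [2,4].
The resulting 18×12 matrix has rank 12, and its Smith normal form has invariant factors (1,1,1,1,1,1,1,1,1,1,1,2).

Computing H_k = (kernel of ∂_k) / (image of ∂_{k+1}):

  H_0: rank C_0 − rank ∂_1 = 7 − 6 = 1, and the invariant factors of ∂_1 are all 1, so H_0 ≅ Z.
  H_1: rank ker ∂_1 − rank ∂_2 = (18 − 6) − 12 = 0, and ∂_2 has invariant factor 2 > 1, so H_1 ≅ Z_2.
  H_2: rank ker ∂_2 − rank ∂_3 = (12 − 12) − 0 = 0, and there is no ∂_3, so H_2 ≅ 0.

As a check, the Euler characteristic is 7 − 18 + 12 = 1, which agrees with 1 − 0 + 0 = 1.

H_0 = Z,  H_1 = Z_2,  H_2 = 0.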